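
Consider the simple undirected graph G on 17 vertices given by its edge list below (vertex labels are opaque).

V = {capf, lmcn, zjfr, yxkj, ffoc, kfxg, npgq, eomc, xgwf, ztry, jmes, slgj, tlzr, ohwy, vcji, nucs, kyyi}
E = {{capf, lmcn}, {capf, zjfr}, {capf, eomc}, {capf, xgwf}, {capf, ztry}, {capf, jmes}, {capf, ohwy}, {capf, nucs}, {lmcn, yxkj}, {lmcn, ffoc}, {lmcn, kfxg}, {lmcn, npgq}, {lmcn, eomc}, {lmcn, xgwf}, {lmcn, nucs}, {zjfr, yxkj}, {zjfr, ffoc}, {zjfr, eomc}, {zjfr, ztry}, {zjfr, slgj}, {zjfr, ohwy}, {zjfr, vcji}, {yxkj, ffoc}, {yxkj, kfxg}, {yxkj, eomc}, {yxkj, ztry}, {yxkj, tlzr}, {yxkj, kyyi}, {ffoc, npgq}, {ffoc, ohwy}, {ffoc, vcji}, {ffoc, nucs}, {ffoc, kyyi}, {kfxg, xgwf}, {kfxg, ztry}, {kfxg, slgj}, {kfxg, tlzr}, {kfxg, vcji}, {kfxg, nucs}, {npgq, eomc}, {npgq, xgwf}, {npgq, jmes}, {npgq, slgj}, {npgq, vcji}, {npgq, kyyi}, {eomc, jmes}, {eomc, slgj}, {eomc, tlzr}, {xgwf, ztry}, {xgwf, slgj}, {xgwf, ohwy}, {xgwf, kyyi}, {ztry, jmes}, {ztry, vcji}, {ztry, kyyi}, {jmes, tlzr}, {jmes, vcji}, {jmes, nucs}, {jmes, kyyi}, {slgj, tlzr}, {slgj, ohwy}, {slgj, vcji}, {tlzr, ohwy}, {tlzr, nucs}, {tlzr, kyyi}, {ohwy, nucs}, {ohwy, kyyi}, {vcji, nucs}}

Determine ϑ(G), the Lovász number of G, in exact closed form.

sqrt(17)

deg(xgwf) = 8; N(xgwf) = {capf, lmcn, kfxg, npgq, ztry, slgj, ohwy, kyyi}.
Vertex ffoc has 8 neighbors: lmcn, zjfr, yxkj, npgq, ohwy, vcji, nucs, kyyi.
N(jmes) = {capf, npgq, eomc, ztry, tlzr, vcji, nucs, kyyi}, |N(jmes)| = 8.
Vertex tlzr has 8 neighbors: yxkj, kfxg, eomc, jmes, slgj, ohwy, nucs, kyyi.
17-vertex 8-regular graph: strongly regular (17,8,3,4).
A has 3 distinct eigenvalues ≈ [8.0, 1.562, -2.562].
With N=17: ϑ(G) = 17·(-(-sqrt(17)/2 - 1/2))/(8−(-sqrt(17)/2 - 1/2)) = sqrt(17).
Numerically 4.1231.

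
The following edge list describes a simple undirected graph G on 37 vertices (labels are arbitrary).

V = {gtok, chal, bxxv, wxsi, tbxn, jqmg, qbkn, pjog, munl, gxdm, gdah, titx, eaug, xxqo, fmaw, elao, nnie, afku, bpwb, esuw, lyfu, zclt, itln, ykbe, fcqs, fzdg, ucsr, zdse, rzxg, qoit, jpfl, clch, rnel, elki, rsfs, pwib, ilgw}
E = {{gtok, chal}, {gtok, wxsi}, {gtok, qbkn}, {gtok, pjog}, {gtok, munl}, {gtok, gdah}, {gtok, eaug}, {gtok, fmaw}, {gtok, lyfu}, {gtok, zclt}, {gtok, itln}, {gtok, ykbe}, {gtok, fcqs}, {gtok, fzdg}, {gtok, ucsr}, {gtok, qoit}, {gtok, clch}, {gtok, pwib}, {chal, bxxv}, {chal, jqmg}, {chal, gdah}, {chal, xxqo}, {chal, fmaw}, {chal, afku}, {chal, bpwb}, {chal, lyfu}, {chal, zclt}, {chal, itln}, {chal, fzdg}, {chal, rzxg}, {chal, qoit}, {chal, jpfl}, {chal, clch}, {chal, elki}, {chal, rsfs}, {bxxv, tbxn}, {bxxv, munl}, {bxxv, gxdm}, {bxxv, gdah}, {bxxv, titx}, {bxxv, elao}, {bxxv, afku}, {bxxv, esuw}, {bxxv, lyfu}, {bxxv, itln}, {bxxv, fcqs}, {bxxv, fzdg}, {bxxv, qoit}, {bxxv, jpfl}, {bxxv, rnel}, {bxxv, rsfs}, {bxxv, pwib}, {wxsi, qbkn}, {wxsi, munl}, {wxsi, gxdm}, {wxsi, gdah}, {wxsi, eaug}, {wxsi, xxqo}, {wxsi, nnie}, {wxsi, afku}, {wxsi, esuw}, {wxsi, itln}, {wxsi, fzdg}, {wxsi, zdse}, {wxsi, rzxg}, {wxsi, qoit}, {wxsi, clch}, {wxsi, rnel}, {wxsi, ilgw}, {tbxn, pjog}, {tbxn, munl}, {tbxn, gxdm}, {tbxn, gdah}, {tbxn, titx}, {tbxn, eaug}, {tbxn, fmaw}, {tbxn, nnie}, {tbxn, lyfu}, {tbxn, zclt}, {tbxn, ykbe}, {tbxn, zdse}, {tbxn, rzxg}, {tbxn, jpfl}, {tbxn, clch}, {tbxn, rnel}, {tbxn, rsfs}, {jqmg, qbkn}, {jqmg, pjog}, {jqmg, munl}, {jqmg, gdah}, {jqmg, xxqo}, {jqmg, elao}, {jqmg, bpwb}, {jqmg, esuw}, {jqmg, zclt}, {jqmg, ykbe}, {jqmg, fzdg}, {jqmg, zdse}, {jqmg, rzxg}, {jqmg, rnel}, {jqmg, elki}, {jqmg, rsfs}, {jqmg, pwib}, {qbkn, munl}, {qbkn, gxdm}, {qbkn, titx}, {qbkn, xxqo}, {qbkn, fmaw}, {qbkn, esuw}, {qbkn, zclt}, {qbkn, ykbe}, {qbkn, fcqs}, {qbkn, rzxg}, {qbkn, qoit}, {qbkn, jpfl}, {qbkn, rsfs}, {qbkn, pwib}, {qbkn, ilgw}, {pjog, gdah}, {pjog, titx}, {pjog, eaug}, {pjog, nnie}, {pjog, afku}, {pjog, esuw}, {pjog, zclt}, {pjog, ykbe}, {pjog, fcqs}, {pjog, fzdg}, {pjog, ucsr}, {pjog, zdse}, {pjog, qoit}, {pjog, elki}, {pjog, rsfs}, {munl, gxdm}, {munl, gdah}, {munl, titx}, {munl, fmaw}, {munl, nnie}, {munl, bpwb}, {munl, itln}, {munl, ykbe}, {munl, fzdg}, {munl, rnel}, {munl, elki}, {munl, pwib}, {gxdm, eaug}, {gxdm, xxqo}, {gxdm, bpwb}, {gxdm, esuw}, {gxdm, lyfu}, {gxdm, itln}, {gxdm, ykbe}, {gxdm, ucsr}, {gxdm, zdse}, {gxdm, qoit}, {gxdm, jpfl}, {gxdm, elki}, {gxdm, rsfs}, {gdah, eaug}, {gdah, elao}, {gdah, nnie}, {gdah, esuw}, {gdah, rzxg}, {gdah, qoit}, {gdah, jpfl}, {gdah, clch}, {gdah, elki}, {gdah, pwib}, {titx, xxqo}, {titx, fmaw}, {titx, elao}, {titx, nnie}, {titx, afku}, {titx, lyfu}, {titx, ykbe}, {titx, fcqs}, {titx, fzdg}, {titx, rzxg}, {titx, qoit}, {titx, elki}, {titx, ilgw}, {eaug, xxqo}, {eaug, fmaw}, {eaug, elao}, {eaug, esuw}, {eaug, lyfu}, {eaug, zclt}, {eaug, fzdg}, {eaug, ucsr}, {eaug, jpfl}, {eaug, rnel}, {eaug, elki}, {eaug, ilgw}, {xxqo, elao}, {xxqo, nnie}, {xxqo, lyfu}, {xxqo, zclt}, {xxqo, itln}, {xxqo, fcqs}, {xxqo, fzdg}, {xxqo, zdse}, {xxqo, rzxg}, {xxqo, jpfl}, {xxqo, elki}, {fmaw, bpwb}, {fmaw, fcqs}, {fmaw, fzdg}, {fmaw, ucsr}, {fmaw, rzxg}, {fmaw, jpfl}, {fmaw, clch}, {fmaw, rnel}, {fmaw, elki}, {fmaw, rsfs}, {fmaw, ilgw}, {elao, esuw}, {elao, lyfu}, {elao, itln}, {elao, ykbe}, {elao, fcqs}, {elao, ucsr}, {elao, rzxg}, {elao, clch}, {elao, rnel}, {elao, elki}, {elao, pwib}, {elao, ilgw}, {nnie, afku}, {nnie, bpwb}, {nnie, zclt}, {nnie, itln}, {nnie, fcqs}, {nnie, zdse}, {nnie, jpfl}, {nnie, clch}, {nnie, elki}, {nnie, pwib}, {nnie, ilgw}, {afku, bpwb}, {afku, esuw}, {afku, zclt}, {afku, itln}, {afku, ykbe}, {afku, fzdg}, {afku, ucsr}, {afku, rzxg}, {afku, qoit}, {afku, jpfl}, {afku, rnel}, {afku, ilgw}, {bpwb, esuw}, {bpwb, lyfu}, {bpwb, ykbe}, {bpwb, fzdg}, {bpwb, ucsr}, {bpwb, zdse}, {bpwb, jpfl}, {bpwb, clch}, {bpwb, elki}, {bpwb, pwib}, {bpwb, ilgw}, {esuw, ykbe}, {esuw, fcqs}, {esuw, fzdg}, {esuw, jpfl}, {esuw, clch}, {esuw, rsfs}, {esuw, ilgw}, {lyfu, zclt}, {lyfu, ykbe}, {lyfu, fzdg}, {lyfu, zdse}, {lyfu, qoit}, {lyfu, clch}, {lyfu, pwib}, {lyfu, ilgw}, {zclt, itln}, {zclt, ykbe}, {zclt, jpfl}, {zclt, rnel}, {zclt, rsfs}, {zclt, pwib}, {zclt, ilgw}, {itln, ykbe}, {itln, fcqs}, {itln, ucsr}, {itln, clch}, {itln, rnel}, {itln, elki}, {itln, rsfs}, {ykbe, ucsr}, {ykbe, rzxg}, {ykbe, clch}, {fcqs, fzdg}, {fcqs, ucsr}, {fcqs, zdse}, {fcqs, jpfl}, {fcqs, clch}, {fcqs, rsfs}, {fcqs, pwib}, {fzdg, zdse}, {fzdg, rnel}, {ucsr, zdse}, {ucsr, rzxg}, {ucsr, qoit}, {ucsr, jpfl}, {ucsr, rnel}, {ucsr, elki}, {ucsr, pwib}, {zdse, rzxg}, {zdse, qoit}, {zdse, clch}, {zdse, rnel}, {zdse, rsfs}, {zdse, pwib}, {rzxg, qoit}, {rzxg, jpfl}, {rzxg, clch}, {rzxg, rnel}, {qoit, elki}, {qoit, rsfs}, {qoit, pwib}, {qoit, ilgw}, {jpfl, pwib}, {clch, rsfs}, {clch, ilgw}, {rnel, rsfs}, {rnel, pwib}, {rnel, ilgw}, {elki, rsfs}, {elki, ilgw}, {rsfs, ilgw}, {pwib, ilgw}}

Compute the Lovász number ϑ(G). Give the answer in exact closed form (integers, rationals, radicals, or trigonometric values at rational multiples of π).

sqrt(37)

deg(munl) = 18; N(munl) = {gtok, bxxv, wxsi, tbxn, jqmg, qbkn, gxdm, gdah, titx, fmaw, nnie, bpwb, itln, ykbe, fzdg, rnel, elki, pwib}.
N(pjog) = {gtok, tbxn, jqmg, gdah, titx, eaug, nnie, afku, esuw, zclt, ykbe, fcqs, fzdg, ucsr, zdse, qoit, elki, rsfs}, |N(pjog)| = 18.
Vertex ilgw has 18 neighbors: wxsi, qbkn, titx, eaug, fmaw, elao, nnie, afku, bpwb, esuw, lyfu, zclt, qoit, clch, rnel, elki, rsfs, pwib.
Vertex qbkn has 18 neighbors: gtok, wxsi, jqmg, munl, gxdm, titx, xxqo, fmaw, esuw, zclt, ykbe, fcqs, rzxg, qoit, jpfl, rsfs, pwib, ilgw.
18-regular, N=37; SR(37,18,8,9) — a Paley graph.
A has 3 distinct eigenvalues ≈ [18.0, 2.541381, -3.541381].
With N=37: ϑ(G) = 37·(-(-sqrt(37)/2 - 1/2))/(18−(-sqrt(37)/2 - 1/2)) = sqrt(37).
= 6.0828… (decimal).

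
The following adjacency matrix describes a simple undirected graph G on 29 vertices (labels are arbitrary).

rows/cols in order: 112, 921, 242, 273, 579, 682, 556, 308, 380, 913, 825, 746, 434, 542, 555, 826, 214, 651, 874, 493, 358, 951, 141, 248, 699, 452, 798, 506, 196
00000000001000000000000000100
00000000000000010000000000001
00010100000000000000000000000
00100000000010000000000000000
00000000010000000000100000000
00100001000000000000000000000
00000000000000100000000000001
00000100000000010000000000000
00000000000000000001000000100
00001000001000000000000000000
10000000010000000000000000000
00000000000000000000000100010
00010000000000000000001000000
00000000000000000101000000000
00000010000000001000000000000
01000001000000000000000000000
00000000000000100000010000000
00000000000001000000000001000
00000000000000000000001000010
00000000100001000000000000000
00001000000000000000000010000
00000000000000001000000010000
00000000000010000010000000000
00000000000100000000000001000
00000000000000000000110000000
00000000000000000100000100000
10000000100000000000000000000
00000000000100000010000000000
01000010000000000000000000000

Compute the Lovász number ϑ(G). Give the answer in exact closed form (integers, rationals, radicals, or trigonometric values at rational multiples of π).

deg(913) = 2; N(913) = {579, 825}.
N(112) = {825, 798}, |N(112)| = 2.
deg(358) = 2; N(358) = {579, 699}.
N(579) = {913, 358}, |N(579)| = 2.
29-vertex 2-regular graph: this is C_{29}, the 29-cycle.
Distinct eigenvalues (to 5 d.p.): [2.0, 1.95324, 1.81515, 1.59219, 1.29477, 0.93682, 0.53506, 0.10828, -0.32356, -0.74028, -1.12237, -1.45199, -1.71371, -1.89531, -1.98828].
λ_max=2, λ_min=-2*cos(pi/29); ϑ = −29·λ_min/(λ_max−λ_min) = 29*cos(pi/29)/(cos(pi/29) + 1).
Numerically 14.457375255.
α=14, χ(Ḡ)=15; ϑ=29*cos(pi/29)/(cos(pi/29) + 1) lies between (both strict).

29*cos(pi/29)/(cos(pi/29) + 1)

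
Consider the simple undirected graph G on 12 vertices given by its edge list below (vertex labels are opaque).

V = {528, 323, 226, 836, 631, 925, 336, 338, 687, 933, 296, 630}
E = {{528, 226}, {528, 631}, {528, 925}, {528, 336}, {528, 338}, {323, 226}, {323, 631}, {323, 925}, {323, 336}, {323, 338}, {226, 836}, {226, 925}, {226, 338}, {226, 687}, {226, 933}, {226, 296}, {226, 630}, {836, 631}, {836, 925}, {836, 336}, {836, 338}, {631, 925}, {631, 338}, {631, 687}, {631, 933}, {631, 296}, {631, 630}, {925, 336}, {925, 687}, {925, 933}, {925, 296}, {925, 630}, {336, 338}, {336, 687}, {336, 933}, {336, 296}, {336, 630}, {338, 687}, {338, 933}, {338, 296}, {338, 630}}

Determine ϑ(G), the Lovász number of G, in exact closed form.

7

Vertex 836 has 5 neighbors: 226, 631, 925, 336, 338.
deg(631) = 9; N(631) = {528, 323, 836, 925, 338, 687, 933, 296, 630}.
Vertex 925 has 10 neighbors: 528, 323, 226, 836, 631, 336, 687, 933, 296, 630.
deg(528) = 5; N(528) = {226, 631, 925, 336, 338}.
K_{7,3,2} (perfect); ϑ(G) = α(G) = max{7,3,2} = 7.
= 7.000000000… (decimal).
Lovász sandwich 7 ≤ 7 ≤ 7: collapsed.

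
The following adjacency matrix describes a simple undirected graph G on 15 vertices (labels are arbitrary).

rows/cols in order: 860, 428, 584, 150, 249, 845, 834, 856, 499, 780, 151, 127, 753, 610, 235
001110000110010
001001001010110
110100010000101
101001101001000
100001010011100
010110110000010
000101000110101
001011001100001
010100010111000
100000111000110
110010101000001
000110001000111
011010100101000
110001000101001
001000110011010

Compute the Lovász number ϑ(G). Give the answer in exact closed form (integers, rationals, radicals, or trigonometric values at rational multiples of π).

N(127) = {150, 249, 499, 753, 610, 235}, |N(127)| = 6.
deg(845) = 6; N(845) = {428, 150, 249, 834, 856, 610}.
deg(856) = 6; N(856) = {584, 249, 845, 499, 780, 235}.
deg(151) = 6; N(151) = {860, 428, 249, 834, 499, 235}.
Regular of degree 6 on 15 vertices: this is K(6,2), the Kneser graph.
The 3 distinct eigenvalues: [6.0, 1.0, -3.0].
λ_max=6, λ_min=-3; ϑ = −15·λ_min/(λ_max−λ_min) = 5.
≈ 5.000000000 (to 9 d.p.).

5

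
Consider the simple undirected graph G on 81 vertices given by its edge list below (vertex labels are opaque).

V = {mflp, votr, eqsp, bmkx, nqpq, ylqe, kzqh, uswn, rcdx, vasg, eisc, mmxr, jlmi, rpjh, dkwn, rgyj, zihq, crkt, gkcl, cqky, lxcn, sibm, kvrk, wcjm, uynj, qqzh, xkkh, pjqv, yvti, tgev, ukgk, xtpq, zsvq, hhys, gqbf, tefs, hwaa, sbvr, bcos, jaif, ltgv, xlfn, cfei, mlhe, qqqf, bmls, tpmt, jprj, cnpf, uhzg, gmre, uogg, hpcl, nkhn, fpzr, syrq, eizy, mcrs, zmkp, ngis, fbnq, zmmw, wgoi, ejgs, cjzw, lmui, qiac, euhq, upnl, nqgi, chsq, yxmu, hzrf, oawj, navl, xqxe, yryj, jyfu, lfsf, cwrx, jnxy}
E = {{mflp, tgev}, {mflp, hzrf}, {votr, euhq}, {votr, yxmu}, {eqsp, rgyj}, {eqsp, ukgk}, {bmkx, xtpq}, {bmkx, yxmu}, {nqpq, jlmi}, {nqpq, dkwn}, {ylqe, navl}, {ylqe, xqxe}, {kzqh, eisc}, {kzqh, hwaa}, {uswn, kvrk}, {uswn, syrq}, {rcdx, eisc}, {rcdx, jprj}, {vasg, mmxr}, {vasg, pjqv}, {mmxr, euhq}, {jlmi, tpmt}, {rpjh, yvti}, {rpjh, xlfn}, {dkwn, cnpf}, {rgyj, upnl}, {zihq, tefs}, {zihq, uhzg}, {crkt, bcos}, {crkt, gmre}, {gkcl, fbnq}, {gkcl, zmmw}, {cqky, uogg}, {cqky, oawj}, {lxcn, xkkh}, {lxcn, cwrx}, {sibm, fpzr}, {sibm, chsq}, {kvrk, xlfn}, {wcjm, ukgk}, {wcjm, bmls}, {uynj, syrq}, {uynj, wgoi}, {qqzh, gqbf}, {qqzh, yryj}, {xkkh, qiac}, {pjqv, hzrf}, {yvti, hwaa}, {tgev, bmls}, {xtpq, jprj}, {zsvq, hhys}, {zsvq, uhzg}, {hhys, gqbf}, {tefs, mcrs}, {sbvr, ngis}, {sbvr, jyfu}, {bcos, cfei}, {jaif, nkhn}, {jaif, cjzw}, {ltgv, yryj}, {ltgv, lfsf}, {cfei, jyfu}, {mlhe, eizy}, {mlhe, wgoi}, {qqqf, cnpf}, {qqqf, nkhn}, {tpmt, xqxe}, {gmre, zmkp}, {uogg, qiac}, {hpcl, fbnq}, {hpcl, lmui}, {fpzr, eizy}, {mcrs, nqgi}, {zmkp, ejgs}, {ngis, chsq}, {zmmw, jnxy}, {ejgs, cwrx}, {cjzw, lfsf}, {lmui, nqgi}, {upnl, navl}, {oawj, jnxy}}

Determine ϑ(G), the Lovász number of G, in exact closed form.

81*cos(pi/81)/(cos(pi/81) + 1)

N(cnpf) = {dkwn, qqqf}, |N(cnpf)| = 2.
Vertex mcrs has 2 neighbors: tefs, nqgi.
N(yryj) = {qqzh, ltgv}, |N(yryj)| = 2.
N(nqpq) = {jlmi, dkwn}, |N(nqpq)| = 2.
deg(v) = 2 for all v (|V|=81); this is C_{81}, the 81-cycle.
A has 41 distinct eigenvalues ≈ [2.0, 1.99399, 1.97598, 1.94609, 1.9045, 1.85145, 1.78727, 1.71233, 1.6271, 1.53209, 1.42786, 1.31504, 1.19432, 1.06641, 0.93209, 0.79216, 0.64747, 0.49888, 0.3473, 0.19362, 0.03878, -0.11629, -0.27066, -0.42341, -0.57361, -0.72036, -0.86277, -1.0, -1.13121, -1.25562, -1.37248, -1.48109, -1.58079, -1.67098, -1.75112, -1.82073, -1.87939, -1.92674, -1.96251, -1.98648, -1.9985].
Lovász (edge-transitive): ϑ = −81·(-2*cos(pi/81))/((2)−(-2*cos(pi/81))) = 81*cos(pi/81)/(cos(pi/81) + 1).
≈ 40.4848 (to 4 d.p.).
Check 40 ≤ 81*cos(pi/81)/(cos(pi/81) + 1) ≤ 41: both strict.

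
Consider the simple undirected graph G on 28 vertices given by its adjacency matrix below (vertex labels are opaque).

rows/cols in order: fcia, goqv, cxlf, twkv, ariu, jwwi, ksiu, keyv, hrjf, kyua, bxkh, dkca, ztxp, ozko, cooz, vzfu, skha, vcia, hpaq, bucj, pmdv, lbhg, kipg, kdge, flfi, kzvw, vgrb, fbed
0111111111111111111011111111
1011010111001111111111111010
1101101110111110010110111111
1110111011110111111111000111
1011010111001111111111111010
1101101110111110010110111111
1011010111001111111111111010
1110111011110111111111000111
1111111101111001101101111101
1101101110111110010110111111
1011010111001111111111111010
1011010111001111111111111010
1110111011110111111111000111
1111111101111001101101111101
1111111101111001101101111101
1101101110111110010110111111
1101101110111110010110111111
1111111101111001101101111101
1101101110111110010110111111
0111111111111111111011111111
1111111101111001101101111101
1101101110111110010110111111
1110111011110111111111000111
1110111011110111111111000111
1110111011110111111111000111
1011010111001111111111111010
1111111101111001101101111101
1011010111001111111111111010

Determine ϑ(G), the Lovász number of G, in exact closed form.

N(ariu) = {fcia, cxlf, twkv, jwwi, keyv, hrjf, kyua, ztxp, ozko, cooz, vzfu, skha, vcia, hpaq, bucj, pmdv, lbhg, kipg, kdge, flfi, vgrb}, |N(ariu)| = 21.
deg(kzvw) = 21; N(kzvw) = {fcia, cxlf, twkv, jwwi, keyv, hrjf, kyua, ztxp, ozko, cooz, vzfu, skha, vcia, hpaq, bucj, pmdv, lbhg, kipg, kdge, flfi, vgrb}.
Vertex ksiu has 21 neighbors: fcia, cxlf, twkv, jwwi, keyv, hrjf, kyua, ztxp, ozko, cooz, vzfu, skha, vcia, hpaq, bucj, pmdv, lbhg, kipg, kdge, flfi, vgrb.
N(bxkh) = {fcia, cxlf, twkv, jwwi, keyv, hrjf, kyua, ztxp, ozko, cooz, vzfu, skha, vcia, hpaq, bucj, pmdv, lbhg, kipg, kdge, flfi, vgrb}, |N(bxkh)| = 21.
5 parts of sizes [7, 7, 6, 6, 2]; α(G) = 7 = ϑ (perfect).
ϑ(G) ≈ 7.000000000.
Lovász sandwich 7 ≤ 7 ≤ 7: collapsed.

7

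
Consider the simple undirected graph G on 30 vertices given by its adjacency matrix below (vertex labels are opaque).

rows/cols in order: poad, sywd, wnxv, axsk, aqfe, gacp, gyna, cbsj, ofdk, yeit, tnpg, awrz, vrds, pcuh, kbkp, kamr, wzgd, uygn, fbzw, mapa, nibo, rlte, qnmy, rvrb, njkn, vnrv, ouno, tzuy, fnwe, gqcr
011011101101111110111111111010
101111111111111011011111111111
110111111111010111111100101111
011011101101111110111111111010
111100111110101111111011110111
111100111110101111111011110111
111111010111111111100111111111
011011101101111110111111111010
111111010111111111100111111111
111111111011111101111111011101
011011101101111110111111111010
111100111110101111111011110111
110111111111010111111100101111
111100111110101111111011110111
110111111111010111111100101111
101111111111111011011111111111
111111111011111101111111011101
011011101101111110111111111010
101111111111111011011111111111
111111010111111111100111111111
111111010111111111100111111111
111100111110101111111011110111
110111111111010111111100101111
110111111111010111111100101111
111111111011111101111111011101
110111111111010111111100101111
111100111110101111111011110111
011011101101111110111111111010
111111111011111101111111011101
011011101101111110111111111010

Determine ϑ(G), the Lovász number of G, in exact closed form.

Vertex wzgd has 26 neighbors: poad, sywd, wnxv, axsk, aqfe, gacp, gyna, cbsj, ofdk, tnpg, awrz, vrds, pcuh, kbkp, kamr, uygn, fbzw, mapa, nibo, rlte, qnmy, rvrb, vnrv, ouno, tzuy, gqcr.
deg(vrds) = 24; N(vrds) = {poad, sywd, axsk, aqfe, gacp, gyna, cbsj, ofdk, yeit, tnpg, awrz, pcuh, kamr, wzgd, uygn, fbzw, mapa, nibo, rlte, njkn, ouno, tzuy, fnwe, gqcr}.
deg(rvrb) = 24; N(rvrb) = {poad, sywd, axsk, aqfe, gacp, gyna, cbsj, ofdk, yeit, tnpg, awrz, pcuh, kamr, wzgd, uygn, fbzw, mapa, nibo, rlte, njkn, ouno, tzuy, fnwe, gqcr}.
deg(nibo) = 26; N(nibo) = {poad, sywd, wnxv, axsk, aqfe, gacp, cbsj, yeit, tnpg, awrz, vrds, pcuh, kbkp, kamr, wzgd, uygn, fbzw, rlte, qnmy, rvrb, njkn, vnrv, ouno, tzuy, fnwe, gqcr}.
6 parts of sizes [7, 6, 6, 4, 4, 3]; α(G) = 7 = ϑ (perfect).
Numerically 7.00000000.
7 ≤ 7 ≤ 7: collapsed.

7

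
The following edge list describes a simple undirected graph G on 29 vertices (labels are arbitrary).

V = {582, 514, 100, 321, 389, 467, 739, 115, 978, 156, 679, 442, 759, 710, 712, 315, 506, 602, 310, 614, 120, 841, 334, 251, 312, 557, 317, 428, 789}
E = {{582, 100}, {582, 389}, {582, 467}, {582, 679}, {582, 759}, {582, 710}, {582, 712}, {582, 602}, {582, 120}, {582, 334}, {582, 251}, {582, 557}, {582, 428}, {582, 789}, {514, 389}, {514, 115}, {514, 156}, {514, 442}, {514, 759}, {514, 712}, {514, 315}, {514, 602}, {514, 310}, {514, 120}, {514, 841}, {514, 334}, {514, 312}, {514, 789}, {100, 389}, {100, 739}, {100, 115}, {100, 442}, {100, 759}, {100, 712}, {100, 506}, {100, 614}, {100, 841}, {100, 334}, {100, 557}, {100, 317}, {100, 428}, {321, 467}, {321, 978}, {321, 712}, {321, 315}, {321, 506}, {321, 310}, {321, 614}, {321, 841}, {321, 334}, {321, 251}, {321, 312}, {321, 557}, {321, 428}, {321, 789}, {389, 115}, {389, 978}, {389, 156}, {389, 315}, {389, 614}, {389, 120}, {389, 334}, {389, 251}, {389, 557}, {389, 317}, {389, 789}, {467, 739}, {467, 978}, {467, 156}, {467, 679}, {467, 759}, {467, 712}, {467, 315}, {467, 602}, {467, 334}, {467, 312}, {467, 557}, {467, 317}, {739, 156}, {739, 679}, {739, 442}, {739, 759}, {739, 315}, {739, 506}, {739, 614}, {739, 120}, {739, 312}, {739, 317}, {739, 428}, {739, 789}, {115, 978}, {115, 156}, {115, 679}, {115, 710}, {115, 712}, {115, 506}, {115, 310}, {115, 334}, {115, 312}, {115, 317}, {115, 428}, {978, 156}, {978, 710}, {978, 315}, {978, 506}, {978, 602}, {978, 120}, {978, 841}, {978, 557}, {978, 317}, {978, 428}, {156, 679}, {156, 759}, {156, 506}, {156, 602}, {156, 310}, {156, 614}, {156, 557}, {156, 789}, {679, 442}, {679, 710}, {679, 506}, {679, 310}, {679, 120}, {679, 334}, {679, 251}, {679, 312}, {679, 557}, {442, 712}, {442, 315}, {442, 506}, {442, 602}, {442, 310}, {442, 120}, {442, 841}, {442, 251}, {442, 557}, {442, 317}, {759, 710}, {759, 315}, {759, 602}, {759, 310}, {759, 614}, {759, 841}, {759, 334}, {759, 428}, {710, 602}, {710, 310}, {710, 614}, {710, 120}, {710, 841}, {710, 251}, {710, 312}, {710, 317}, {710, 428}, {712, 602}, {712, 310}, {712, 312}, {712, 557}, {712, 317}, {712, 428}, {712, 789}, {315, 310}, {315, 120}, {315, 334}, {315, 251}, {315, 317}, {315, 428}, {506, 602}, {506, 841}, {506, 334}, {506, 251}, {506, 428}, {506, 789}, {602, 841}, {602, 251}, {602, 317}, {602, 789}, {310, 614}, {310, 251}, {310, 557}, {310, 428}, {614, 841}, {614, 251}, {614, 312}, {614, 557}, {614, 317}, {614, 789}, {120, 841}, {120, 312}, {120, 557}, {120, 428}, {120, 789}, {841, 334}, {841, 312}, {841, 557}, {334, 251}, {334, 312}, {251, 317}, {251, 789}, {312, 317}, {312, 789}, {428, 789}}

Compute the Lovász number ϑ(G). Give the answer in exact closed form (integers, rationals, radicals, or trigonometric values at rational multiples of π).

deg(120) = 14; N(120) = {582, 514, 389, 739, 978, 679, 442, 710, 315, 841, 312, 557, 428, 789}.
Vertex 442 has 14 neighbors: 514, 100, 739, 679, 712, 315, 506, 602, 310, 120, 841, 251, 557, 317.
deg(310) = 14; N(310) = {514, 321, 115, 156, 679, 442, 759, 710, 712, 315, 614, 251, 557, 428}.
Vertex 334 has 14 neighbors: 582, 514, 100, 321, 389, 467, 115, 679, 759, 315, 506, 841, 251, 312.
Every vertex has degree 14 (N=29); Paley(29): SR with (k,λ,μ)=(14,6,7).
A has 3 distinct eigenvalues ≈ [14.0, 2.1926, -3.1926].
−29·(-sqrt(29)/2 - 1/2) / ((14)−(-sqrt(29)/2 - 1/2)) = sqrt(29) = ϑ(G).
Numerically 5.3851648.

sqrt(29)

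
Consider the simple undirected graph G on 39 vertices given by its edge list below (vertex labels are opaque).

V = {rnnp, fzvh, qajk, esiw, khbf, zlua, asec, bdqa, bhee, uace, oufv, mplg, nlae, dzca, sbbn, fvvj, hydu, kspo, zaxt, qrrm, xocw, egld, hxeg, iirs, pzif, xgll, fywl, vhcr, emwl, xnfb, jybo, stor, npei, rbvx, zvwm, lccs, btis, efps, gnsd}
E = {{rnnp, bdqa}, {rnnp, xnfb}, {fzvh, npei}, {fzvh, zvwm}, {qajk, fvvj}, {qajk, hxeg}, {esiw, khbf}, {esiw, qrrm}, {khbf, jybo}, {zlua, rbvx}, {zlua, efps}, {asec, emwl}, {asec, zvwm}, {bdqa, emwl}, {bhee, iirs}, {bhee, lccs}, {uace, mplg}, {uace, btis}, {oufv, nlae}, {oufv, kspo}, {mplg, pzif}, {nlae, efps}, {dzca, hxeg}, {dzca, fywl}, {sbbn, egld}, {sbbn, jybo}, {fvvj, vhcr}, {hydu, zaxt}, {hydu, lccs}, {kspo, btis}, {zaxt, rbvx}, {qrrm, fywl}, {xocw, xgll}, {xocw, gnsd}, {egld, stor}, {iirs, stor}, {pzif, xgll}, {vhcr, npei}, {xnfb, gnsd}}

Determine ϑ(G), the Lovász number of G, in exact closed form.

Vertex jybo has 2 neighbors: khbf, sbbn.
deg(oufv) = 2; N(oufv) = {nlae, kspo}.
Vertex iirs has 2 neighbors: bhee, stor.
Vertex zvwm has 2 neighbors: fzvh, asec.
2-regular, N=39; the odd cycle C_{39}.
spec(A) ≈ [2.0, 1.9741, 1.89707, 1.77091, 1.59889, 1.38545, 1.13613, 0.85739, 0.55643, 0.24107, -0.08053, -0.40005, -0.70921, -1.0, -1.26489, -1.49702, -1.69038, -1.83996, -1.94188, -1.99351] (distinct, 5 d.p.).
Lovász: ϑ = −39(-2*cos(pi/39))/(2+-(-1)*2*cos(pi/39)) = 39*cos(pi/39)/(cos(pi/39) + 1).
= 19.46833241… (decimal).
Check 19 ≤ 39*cos(pi/39)/(cos(pi/39) + 1) ≤ 20: both strict.

39*cos(pi/39)/(cos(pi/39) + 1)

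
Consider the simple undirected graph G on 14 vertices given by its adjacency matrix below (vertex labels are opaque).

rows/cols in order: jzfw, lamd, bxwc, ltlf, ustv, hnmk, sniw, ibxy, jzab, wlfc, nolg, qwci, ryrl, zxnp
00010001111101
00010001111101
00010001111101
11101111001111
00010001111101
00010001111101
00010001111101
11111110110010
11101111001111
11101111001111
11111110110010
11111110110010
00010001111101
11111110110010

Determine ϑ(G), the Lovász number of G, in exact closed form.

7

Vertex ryrl has 7 neighbors: ltlf, ibxy, jzab, wlfc, nolg, qwci, zxnp.
deg(jzfw) = 7; N(jzfw) = {ltlf, ibxy, jzab, wlfc, nolg, qwci, zxnp}.
N(bxwc) = {ltlf, ibxy, jzab, wlfc, nolg, qwci, zxnp}, |N(bxwc)| = 7.
Vertex sniw has 7 neighbors: ltlf, ibxy, jzab, wlfc, nolg, qwci, zxnp.
3 parts of sizes [7, 4, 3]; α(G) = 7 = ϑ (perfect).
≈ 7.00000 (to 5 d.p.).
Check 7 ≤ 7 ≤ 7: collapsed.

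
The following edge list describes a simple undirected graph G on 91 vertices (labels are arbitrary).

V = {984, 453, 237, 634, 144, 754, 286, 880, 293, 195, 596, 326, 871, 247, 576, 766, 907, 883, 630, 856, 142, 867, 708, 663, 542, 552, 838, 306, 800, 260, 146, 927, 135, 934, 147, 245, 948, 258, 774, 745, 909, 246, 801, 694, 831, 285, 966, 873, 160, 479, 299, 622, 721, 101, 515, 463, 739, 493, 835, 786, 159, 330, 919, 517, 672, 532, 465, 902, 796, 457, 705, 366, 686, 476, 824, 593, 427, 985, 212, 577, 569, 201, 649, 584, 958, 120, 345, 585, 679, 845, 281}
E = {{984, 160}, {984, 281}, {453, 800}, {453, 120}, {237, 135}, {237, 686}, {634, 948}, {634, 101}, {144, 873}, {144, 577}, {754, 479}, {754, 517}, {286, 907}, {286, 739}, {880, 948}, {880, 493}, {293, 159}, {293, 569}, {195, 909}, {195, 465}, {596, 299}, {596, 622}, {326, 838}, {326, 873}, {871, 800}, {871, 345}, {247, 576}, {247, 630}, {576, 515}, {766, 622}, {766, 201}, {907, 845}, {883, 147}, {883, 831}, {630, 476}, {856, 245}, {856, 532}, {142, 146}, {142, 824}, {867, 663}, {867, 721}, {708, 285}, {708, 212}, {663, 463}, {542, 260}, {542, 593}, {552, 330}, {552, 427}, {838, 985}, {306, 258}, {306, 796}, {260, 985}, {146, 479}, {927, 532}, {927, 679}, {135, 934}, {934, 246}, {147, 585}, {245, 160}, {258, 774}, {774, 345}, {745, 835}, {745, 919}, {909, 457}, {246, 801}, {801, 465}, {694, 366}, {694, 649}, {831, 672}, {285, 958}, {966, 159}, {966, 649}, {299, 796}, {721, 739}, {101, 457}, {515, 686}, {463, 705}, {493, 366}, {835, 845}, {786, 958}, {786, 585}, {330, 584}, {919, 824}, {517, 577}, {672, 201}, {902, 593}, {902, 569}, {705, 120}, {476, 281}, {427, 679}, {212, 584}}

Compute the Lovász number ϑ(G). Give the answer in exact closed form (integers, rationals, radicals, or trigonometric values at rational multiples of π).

deg(493) = 2; N(493) = {880, 366}.
Vertex 630 has 2 neighbors: 247, 476.
N(800) = {453, 871}, |N(800)| = 2.
deg(596) = 2; N(596) = {299, 622}.
deg(v) = 2 for all v (|V|=91); connected 2-regular on 91 ⇒ C_{91}.
spec(A) ≈ [2.0, 1.995235, 1.980961, 1.957247, 1.924206, 1.881995, 1.830816, 1.770912, 1.702569, 1.626112, 1.541906, 1.450353, 1.351887, 1.24698, 1.136129, 1.019865, 0.898741, 0.773333, 0.644241, 0.512078, 0.377475, 0.241073, 0.103523, -0.034521, -0.172401, -0.309459, -0.445042, -0.578504, -0.70921, -0.836536, -0.959875, -1.07864, -1.192265, -1.300208, -1.401955, -1.497021, -1.584954, -1.665333, -1.737776, -1.801938, -1.857512, -1.904235, -1.941884, -1.970278, -1.989283, -1.998808] (distinct, 6 d.p.).
Lovász (edge-transitive): ϑ = −91·(-2*cos(pi/91))/((2)−(-2*cos(pi/91))) = 91*cos(pi/91)/(cos(pi/91) + 1).
ϑ(G) ≈ 45.48644.
Lovász sandwich 45 ≤ 91*cos(pi/91)/(cos(pi/91) + 1) ≤ 46: both strict.

91*cos(pi/91)/(cos(pi/91) + 1)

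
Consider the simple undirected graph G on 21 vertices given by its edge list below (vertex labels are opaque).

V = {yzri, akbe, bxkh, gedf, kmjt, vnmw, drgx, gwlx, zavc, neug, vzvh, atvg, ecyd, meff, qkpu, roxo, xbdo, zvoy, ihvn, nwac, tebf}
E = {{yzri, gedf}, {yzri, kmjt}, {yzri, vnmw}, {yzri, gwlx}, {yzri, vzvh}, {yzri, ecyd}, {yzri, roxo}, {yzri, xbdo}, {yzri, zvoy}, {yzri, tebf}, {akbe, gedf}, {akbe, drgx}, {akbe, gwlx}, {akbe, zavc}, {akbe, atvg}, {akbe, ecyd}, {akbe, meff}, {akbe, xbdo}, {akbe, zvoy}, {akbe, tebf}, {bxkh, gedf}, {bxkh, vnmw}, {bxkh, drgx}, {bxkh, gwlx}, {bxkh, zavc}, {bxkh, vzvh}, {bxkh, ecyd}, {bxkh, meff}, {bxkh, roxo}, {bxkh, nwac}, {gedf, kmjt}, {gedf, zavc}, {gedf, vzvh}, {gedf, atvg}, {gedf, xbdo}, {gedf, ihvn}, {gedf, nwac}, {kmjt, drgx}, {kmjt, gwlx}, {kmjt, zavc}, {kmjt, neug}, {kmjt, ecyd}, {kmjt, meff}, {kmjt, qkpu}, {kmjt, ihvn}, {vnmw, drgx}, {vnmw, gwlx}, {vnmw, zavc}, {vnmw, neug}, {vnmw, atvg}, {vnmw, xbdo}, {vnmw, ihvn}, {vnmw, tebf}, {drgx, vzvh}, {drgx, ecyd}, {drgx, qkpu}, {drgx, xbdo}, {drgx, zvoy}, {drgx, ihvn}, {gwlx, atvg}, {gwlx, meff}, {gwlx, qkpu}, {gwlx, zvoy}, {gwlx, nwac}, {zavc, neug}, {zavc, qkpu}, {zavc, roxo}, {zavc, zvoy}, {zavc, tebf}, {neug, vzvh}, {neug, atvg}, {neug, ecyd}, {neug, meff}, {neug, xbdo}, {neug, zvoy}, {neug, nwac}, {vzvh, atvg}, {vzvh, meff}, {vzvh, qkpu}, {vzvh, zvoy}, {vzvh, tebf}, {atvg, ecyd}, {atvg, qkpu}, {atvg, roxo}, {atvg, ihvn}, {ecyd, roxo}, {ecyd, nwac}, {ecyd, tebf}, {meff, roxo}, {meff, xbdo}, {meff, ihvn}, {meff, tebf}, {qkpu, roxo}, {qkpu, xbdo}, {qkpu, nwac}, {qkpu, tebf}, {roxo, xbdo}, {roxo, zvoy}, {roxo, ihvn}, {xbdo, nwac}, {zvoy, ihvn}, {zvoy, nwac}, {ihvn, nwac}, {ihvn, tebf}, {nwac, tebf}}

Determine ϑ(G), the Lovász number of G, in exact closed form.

deg(neug) = 10; N(neug) = {kmjt, vnmw, zavc, vzvh, atvg, ecyd, meff, xbdo, zvoy, nwac}.
deg(ecyd) = 10; N(ecyd) = {yzri, akbe, bxkh, kmjt, drgx, neug, atvg, roxo, nwac, tebf}.
Vertex qkpu has 10 neighbors: kmjt, drgx, gwlx, zavc, vzvh, atvg, roxo, xbdo, nwac, tebf.
deg(ihvn) = 10; N(ihvn) = {gedf, kmjt, vnmw, drgx, atvg, meff, roxo, zvoy, nwac, tebf}.
21-vertex 10-regular graph: this is K(7,2), the Kneser graph.
spec(A) ≈ [10.0, 1.0, -4.0] (distinct, 4 d.p.).
ϑ = −N·λ_min/(λ_max−λ_min) = −21·(-4)/(10−(-4)) = 6.
= 6.0000000… (decimal).

6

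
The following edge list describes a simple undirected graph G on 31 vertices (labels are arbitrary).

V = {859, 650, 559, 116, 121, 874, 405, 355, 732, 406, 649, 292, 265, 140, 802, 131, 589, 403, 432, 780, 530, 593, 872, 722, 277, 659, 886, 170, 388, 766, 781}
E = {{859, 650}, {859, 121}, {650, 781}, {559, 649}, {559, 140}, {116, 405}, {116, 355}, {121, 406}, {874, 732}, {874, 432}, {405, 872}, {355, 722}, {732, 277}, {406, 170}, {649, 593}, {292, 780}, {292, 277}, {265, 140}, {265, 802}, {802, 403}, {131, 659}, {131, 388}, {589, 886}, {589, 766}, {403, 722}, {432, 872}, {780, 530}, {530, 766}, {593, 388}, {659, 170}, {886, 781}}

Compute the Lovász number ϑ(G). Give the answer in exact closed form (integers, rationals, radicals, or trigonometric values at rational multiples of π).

31*cos(pi/31)/(cos(pi/31) + 1)

N(265) = {140, 802}, |N(265)| = 2.
Vertex 589 has 2 neighbors: 886, 766.
deg(355) = 2; N(355) = {116, 722}.
N(886) = {589, 781}, |N(886)| = 2.
31-vertex 2-regular graph: connected 2-regular on 31 ⇒ C_{31}.
spec(A) ≈ [2.0, 1.95906, 1.83792, 1.64153, 1.37793, 1.05793, 0.69461, 0.30286, -0.1013, -0.50131, -0.88079, -1.22421, -1.51752, -1.74869, -1.90828, -1.98974] (distinct, 5 d.p.).
−31·(-2*cos(pi/31)) / ((2)−(-2*cos(pi/31))) = 31*cos(pi/31)/(cos(pi/31) + 1) = ϑ(G).
= 15.46013… (decimal).
Check 15 ≤ 31*cos(pi/31)/(cos(pi/31) + 1) ≤ 16: both strict.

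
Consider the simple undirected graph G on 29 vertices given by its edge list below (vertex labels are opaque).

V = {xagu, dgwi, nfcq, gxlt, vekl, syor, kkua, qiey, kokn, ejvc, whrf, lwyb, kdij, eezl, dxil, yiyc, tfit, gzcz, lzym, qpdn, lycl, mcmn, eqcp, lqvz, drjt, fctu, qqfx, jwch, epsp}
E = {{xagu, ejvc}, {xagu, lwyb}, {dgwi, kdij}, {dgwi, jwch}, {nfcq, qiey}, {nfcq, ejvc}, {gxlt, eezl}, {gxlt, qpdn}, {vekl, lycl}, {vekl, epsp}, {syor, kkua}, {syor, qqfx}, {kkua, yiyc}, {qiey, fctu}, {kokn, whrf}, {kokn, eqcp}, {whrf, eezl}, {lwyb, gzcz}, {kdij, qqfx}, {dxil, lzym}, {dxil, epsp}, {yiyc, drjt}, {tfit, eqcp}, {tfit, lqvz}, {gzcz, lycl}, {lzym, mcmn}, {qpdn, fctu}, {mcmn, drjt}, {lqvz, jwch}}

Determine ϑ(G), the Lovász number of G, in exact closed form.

Vertex xagu has 2 neighbors: ejvc, lwyb.
Vertex fctu has 2 neighbors: qiey, qpdn.
Vertex drjt has 2 neighbors: yiyc, mcmn.
N(epsp) = {vekl, dxil}, |N(epsp)| = 2.
29-vertex 2-regular graph: this is C_{29}, the 29-cycle.
A has 15 distinct eigenvalues ≈ [2.0, 1.9532, 1.8152, 1.5922, 1.2948, 0.9368, 0.5351, 0.1083, -0.3236, -0.7403, -1.1224, -1.452, -1.7137, -1.8953, -1.9883].
Lovász (edge-transitive): ϑ = −29·(-2*cos(pi/29))/((2)−(-2*cos(pi/29))) = 29*cos(pi/29)/(cos(pi/29) + 1).
Numerically 14.457375255.
Sandwich: α(G)=14 ≤ ϑ(G)=29*cos(pi/29)/(cos(pi/29) + 1) ≤ χ(Ḡ)=15 (both strict).

29*cos(pi/29)/(cos(pi/29) + 1)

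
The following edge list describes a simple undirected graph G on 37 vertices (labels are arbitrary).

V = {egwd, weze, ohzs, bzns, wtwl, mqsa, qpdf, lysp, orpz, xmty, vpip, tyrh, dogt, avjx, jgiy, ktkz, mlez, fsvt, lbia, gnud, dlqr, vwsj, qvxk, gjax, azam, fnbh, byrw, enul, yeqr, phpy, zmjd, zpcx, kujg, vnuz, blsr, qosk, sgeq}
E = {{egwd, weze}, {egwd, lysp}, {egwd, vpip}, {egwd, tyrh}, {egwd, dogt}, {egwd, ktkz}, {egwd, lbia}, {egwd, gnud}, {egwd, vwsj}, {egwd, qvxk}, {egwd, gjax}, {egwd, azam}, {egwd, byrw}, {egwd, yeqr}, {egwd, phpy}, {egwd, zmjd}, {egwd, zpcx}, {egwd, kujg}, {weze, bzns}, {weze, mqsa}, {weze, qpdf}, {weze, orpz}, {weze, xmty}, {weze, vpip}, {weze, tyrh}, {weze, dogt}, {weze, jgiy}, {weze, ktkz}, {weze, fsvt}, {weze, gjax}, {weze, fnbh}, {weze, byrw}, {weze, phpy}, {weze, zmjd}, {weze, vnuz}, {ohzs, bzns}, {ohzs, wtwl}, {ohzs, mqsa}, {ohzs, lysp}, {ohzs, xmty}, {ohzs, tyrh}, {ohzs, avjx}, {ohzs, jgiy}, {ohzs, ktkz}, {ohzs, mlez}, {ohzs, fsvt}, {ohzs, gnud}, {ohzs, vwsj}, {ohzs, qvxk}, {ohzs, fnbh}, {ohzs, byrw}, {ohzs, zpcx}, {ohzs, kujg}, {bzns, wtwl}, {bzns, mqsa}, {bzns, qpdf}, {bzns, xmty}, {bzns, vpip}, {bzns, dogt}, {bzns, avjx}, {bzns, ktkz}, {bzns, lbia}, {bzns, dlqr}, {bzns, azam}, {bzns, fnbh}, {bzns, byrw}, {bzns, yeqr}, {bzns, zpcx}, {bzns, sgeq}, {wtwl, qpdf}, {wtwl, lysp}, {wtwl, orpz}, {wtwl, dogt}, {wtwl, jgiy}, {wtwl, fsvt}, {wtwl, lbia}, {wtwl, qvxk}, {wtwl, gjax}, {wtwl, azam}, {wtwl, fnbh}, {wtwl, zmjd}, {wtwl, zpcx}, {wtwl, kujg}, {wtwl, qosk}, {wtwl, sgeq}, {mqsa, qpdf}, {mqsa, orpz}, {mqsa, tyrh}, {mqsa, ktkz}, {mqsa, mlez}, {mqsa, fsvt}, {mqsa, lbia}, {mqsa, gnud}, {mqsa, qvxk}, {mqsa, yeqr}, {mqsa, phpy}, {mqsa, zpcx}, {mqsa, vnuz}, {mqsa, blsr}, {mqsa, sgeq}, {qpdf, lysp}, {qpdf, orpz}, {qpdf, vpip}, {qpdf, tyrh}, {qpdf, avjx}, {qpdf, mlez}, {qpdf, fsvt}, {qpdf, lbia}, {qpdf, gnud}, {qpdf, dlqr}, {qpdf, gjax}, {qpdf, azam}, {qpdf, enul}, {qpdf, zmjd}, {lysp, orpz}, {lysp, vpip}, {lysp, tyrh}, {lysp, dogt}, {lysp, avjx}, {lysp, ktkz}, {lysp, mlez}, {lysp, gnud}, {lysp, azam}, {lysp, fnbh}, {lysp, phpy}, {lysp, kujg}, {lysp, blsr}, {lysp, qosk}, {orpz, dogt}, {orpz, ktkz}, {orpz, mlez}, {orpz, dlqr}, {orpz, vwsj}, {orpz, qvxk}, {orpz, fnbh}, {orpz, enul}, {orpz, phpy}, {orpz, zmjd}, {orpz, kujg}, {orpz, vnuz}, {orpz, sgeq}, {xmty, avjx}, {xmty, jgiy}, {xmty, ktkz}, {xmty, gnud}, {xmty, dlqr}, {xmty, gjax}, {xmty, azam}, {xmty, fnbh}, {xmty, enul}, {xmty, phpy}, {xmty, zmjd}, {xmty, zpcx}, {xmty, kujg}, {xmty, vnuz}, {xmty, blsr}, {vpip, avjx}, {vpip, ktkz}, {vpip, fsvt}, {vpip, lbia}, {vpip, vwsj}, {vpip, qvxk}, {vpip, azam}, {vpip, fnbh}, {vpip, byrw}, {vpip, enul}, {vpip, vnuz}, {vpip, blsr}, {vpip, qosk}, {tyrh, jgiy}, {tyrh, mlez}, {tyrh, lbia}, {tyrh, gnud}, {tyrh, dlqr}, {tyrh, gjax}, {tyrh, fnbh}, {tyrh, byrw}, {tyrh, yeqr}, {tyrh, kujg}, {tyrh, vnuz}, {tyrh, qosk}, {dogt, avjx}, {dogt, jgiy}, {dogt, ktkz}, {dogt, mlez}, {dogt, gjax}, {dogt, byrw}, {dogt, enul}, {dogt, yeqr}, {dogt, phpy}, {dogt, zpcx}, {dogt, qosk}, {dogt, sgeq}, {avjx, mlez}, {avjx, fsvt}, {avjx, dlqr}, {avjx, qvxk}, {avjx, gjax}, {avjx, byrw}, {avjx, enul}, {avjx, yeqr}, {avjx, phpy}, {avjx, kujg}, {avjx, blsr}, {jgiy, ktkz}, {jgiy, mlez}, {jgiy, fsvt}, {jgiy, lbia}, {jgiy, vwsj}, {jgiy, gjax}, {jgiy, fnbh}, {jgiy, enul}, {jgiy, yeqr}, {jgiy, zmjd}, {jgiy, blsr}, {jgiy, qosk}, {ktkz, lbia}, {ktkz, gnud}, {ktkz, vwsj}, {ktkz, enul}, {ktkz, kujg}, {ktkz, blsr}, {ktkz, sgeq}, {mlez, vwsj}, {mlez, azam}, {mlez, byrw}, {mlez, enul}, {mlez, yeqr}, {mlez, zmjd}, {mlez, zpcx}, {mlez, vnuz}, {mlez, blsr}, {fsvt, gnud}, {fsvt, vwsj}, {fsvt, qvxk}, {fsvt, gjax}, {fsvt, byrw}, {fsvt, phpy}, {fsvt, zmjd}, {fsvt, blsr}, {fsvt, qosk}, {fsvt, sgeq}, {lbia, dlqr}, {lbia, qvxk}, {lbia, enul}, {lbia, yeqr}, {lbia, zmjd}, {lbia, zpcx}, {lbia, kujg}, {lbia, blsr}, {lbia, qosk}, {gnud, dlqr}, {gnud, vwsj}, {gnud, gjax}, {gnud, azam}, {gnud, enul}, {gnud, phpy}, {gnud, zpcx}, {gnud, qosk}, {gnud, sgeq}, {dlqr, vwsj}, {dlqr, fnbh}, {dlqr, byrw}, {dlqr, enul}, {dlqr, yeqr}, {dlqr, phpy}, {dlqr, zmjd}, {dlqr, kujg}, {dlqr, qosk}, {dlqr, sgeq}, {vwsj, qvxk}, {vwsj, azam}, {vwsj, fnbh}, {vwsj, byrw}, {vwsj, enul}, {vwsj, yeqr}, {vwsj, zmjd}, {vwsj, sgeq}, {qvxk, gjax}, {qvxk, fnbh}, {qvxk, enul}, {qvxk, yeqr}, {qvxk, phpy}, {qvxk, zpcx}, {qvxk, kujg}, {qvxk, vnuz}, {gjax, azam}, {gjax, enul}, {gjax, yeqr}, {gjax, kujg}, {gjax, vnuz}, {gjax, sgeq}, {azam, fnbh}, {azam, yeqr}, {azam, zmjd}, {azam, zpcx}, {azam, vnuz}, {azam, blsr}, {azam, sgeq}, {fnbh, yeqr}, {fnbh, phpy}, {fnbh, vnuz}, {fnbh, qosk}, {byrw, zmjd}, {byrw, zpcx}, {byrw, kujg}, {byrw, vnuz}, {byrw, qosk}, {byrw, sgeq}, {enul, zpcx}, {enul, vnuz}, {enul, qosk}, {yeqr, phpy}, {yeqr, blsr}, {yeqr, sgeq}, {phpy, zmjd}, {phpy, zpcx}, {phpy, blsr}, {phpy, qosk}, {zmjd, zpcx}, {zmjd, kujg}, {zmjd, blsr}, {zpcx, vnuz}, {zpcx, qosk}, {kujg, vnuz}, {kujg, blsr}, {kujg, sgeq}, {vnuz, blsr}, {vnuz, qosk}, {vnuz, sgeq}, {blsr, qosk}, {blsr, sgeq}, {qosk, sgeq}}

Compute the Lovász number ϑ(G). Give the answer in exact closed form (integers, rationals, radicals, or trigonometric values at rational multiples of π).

sqrt(37)

Vertex vnuz has 18 neighbors: weze, mqsa, orpz, xmty, vpip, tyrh, mlez, qvxk, gjax, azam, fnbh, byrw, enul, zpcx, kujg, blsr, qosk, sgeq.
deg(orpz) = 18; N(orpz) = {weze, wtwl, mqsa, qpdf, lysp, dogt, ktkz, mlez, dlqr, vwsj, qvxk, fnbh, enul, phpy, zmjd, kujg, vnuz, sgeq}.
N(dlqr) = {bzns, qpdf, orpz, xmty, tyrh, avjx, lbia, gnud, vwsj, fnbh, byrw, enul, yeqr, phpy, zmjd, kujg, qosk, sgeq}, |N(dlqr)| = 18.
deg(dogt) = 18; N(dogt) = {egwd, weze, bzns, wtwl, lysp, orpz, avjx, jgiy, ktkz, mlez, gjax, byrw, enul, yeqr, phpy, zpcx, qosk, sgeq}.
37-vertex 18-regular graph: Paley(37): SR with (k,λ,μ)=(18,8,9).
The 3 distinct eigenvalues: [18.0, 2.541, -3.541].
Lovász: ϑ = −37(-sqrt(37)/2 - 1/2)/(18+-(-sqrt(37)/2 - 1/2)) = sqrt(37).
≈ 6.08276253 (to 8 d.p.).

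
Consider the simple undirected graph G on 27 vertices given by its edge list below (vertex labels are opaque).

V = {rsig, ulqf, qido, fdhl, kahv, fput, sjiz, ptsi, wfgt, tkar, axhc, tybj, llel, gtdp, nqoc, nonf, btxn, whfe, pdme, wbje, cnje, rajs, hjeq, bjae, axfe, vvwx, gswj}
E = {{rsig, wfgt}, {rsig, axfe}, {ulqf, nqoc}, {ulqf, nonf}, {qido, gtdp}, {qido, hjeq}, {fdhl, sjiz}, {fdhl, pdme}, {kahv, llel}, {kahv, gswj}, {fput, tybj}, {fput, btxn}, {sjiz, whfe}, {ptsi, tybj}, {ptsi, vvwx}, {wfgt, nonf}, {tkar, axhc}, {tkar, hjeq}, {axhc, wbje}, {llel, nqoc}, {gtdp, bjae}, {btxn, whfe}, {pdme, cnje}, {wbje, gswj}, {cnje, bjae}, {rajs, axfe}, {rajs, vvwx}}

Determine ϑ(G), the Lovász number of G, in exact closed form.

deg(fdhl) = 2; N(fdhl) = {sjiz, pdme}.
Vertex whfe has 2 neighbors: sjiz, btxn.
N(axfe) = {rsig, rajs}, |N(axfe)| = 2.
Vertex ulqf has 2 neighbors: nqoc, nonf.
27-vertex 2-regular graph: connected 2-regular on 27 ⇒ C_{27}.
The 14 distinct eigenvalues: [2.0, 1.9461, 1.7873, 1.5321, 1.1943, 0.7922, 0.3473, -0.1163, -0.5736, -1.0, -1.3725, -1.671, -1.8794, -1.9865].
Lovász: ϑ = −27(-2*cos(pi/27))/(2+-(-1)*2*cos(pi/27)) = 27*cos(pi/27)/(cos(pi/27) + 1).
≈ 13.45420409 (to 8 d.p.).
Sandwich: α(G)=13 ≤ ϑ(G)=27*cos(pi/27)/(cos(pi/27) + 1) ≤ χ(Ḡ)=14 (both strict).

27*cos(pi/27)/(cos(pi/27) + 1)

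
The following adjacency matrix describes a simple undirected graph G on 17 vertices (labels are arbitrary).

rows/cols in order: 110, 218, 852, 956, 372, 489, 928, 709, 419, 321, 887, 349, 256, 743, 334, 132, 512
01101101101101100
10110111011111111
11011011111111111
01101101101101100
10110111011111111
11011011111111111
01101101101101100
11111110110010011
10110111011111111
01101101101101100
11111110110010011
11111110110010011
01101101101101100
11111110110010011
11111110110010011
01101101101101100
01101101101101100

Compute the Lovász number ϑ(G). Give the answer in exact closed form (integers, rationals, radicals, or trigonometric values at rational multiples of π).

Vertex 349 has 12 neighbors: 110, 218, 852, 956, 372, 489, 928, 419, 321, 256, 132, 512.
N(372) = {110, 852, 956, 489, 928, 709, 321, 887, 349, 256, 743, 334, 132, 512}, |N(372)| = 14.
N(887) = {110, 218, 852, 956, 372, 489, 928, 419, 321, 256, 132, 512}, |N(887)| = 12.
deg(132) = 10; N(132) = {218, 852, 372, 489, 709, 419, 887, 349, 743, 334}.
K_{7,5,3,2} (perfect); ϑ(G) = α(G) = max{7,5,3,2} = 7.
= 7.000000000… (decimal).
Lovász sandwich 7 ≤ 7 ≤ 7: collapsed.

7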